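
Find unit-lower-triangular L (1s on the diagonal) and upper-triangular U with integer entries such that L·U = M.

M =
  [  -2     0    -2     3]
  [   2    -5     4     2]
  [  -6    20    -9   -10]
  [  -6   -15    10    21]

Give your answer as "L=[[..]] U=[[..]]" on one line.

L=[[1,0,0,0],[-1,1,0,0],[3,-4,1,0],[3,3,2,1]] U=[[-2,0,-2,3],[0,-5,2,5],[0,0,5,1],[0,0,0,-5]]

  R1 -= -1·R0 → [0,-5,2,5]
  R2 -= 3·R0 → [0,20,-3,-19]
  R3 -= 3·R0 → [0,-15,16,12]
  R2 -= -4·R1 → [0,0,5,1]
  R3 -= 3·R1 → [0,0,10,-3]
  R3 -= 2·R2 → [0,0,0,-5]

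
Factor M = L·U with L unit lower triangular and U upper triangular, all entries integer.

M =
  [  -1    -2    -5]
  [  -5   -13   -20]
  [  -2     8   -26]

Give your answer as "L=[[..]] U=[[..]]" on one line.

L=[[1,0,0],[5,1,0],[2,-4,1]] U=[[-1,-2,-5],[0,-3,5],[0,0,4]]

  row1 -= 5·row0 → [0,-3,5]
  row2 -= 2·row0 → [0,12,-16]
  row2 -= -4·row1 → [0,0,4]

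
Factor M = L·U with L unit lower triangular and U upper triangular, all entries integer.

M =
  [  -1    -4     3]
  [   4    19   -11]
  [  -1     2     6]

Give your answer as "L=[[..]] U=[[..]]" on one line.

L=[[1,0,0],[-4,1,0],[1,2,1]] U=[[-1,-4,3],[0,3,1],[0,0,1]]

  row1 -= -4·row0 → [0,3,1]
  row2 -= 1·row0 → [0,6,3]
  row2 -= 2·row1 → [0,0,1]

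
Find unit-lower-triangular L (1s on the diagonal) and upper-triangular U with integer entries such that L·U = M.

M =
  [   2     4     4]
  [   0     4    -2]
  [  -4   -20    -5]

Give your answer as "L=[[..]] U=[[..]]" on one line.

  r1 -= 0·r0 → [0,4,-2]
  r2 -= -2·r0 → [0,-12,3]
  r2 -= -3·r1 → [0,0,-3]

L=[[1,0,0],[0,1,0],[-2,-3,1]] U=[[2,4,4],[0,4,-2],[0,0,-3]]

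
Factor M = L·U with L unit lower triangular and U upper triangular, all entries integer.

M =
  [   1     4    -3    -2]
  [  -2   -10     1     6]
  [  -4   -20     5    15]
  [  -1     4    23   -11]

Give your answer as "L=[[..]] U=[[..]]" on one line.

L=[[1,0,0,0],[-2,1,0,0],[-4,2,1,0],[-1,-4,0,1]] U=[[1,4,-3,-2],[0,-2,-5,2],[0,0,3,3],[0,0,0,-5]]

  row1 -= -2·row0 → [0,-2,-5,2]
  row2 -= -4·row0 → [0,-4,-7,7]
  row3 -= -1·row0 → [0,8,20,-13]
  row2 -= 2·row1 → [0,0,3,3]
  row3 -= -4·row1 → [0,0,0,-5]
  row3 -= 0·row2 → [0,0,0,-5]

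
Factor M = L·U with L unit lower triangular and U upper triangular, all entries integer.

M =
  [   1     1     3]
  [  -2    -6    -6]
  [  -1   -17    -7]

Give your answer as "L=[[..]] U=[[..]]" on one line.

  R1 -= -2·R0 → [0,-4,0]
  R2 -= -1·R0 → [0,-16,-4]
  R2 -= 4·R1 → [0,0,-4]

L=[[1,0,0],[-2,1,0],[-1,4,1]] U=[[1,1,3],[0,-4,0],[0,0,-4]]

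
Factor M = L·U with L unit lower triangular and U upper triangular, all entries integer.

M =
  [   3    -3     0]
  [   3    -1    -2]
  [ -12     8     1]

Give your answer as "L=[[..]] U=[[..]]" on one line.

  R1 -= 1·R0 → [0,2,-2]
  R2 -= -4·R0 → [0,-4,1]
  R2 -= -2·R1 → [0,0,-3]

L=[[1,0,0],[1,1,0],[-4,-2,1]] U=[[3,-3,0],[0,2,-2],[0,0,-3]]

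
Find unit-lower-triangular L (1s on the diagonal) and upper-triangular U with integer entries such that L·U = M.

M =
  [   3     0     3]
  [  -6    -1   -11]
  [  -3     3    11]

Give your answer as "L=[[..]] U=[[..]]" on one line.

L=[[1,0,0],[-2,1,0],[-1,-3,1]] U=[[3,0,3],[0,-1,-5],[0,0,-1]]

  row1 -= -2·row0 → [0,-1,-5]
  row2 -= -1·row0 → [0,3,14]
  row2 -= -3·row1 → [0,0,-1]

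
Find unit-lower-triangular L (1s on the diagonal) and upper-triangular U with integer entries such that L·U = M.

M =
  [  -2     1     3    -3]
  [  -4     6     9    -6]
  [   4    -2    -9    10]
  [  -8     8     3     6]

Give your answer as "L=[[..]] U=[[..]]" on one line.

  row1 -= 2·row0 → [0,4,3,0]
  row2 -= -2·row0 → [0,0,-3,4]
  row3 -= 4·row0 → [0,4,-9,18]
  row2 -= 0·row1 → [0,0,-3,4]
  row3 -= 1·row1 → [0,0,-12,18]
  row3 -= 4·row2 → [0,0,0,2]

L=[[1,0,0,0],[2,1,0,0],[-2,0,1,0],[4,1,4,1]] U=[[-2,1,3,-3],[0,4,3,0],[0,0,-3,4],[0,0,0,2]]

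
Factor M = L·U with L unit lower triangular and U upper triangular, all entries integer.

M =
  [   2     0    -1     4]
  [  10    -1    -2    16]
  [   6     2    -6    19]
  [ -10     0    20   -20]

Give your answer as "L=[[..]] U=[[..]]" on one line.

L=[[1,0,0,0],[5,1,0,0],[3,-2,1,0],[-5,0,5,1]] U=[[2,0,-1,4],[0,-1,3,-4],[0,0,3,-1],[0,0,0,5]]

  row1 -= 5·row0 → [0,-1,3,-4]
  row2 -= 3·row0 → [0,2,-3,7]
  row3 -= -5·row0 → [0,0,15,0]
  row2 -= -2·row1 → [0,0,3,-1]
  row3 -= 0·row1 → [0,0,15,0]
  row3 -= 5·row2 → [0,0,0,5]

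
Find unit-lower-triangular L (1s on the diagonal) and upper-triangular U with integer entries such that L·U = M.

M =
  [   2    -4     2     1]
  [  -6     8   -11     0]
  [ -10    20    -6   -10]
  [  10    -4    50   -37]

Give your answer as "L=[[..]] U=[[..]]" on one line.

L=[[1,0,0,0],[-3,1,0,0],[-5,0,1,0],[5,-4,5,1]] U=[[2,-4,2,1],[0,-4,-5,3],[0,0,4,-5],[0,0,0,-5]]

  row1 -= -3·row0 → [0,-4,-5,3]
  row2 -= -5·row0 → [0,0,4,-5]
  row3 -= 5·row0 → [0,16,40,-42]
  row2 -= 0·row1 → [0,0,4,-5]
  row3 -= -4·row1 → [0,0,20,-30]
  row3 -= 5·row2 → [0,0,0,-5]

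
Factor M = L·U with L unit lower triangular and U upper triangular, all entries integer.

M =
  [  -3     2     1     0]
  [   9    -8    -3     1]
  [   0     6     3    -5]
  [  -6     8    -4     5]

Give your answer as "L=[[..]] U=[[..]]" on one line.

  row1 -= -3·row0 → [0,-2,0,1]
  row2 -= 0·row0 → [0,6,3,-5]
  row3 -= 2·row0 → [0,4,-6,5]
  row2 -= -3·row1 → [0,0,3,-2]
  row3 -= -2·row1 → [0,0,-6,7]
  row3 -= -2·row2 → [0,0,0,3]

L=[[1,0,0,0],[-3,1,0,0],[0,-3,1,0],[2,-2,-2,1]] U=[[-3,2,1,0],[0,-2,0,1],[0,0,3,-2],[0,0,0,3]]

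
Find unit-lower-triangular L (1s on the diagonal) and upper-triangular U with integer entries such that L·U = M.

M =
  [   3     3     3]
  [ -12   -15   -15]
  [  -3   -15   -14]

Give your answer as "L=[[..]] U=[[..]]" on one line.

  r1 -= -4·r0 → [0,-3,-3]
  r2 -= -1·r0 → [0,-12,-11]
  r2 -= 4·r1 → [0,0,1]

L=[[1,0,0],[-4,1,0],[-1,4,1]] U=[[3,3,3],[0,-3,-3],[0,0,1]]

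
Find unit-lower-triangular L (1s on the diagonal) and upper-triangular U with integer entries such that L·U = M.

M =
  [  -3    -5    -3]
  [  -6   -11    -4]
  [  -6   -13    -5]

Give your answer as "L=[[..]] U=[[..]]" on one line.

  R1 -= 2·R0 → [0,-1,2]
  R2 -= 2·R0 → [0,-3,1]
  R2 -= 3·R1 → [0,0,-5]

L=[[1,0,0],[2,1,0],[2,3,1]] U=[[-3,-5,-3],[0,-1,2],[0,0,-5]]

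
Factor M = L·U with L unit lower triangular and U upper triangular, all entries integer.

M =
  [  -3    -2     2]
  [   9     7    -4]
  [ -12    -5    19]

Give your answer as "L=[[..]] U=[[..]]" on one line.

  row1 -= -3·row0 → [0,1,2]
  row2 -= 4·row0 → [0,3,11]
  row2 -= 3·row1 → [0,0,5]

L=[[1,0,0],[-3,1,0],[4,3,1]] U=[[-3,-2,2],[0,1,2],[0,0,5]]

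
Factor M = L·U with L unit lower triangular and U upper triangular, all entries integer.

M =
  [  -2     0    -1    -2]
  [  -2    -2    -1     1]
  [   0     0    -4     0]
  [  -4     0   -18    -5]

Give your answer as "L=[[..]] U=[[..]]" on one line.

  r1 -= 1·r0 → [0,-2,0,3]
  r2 -= 0·r0 → [0,0,-4,0]
  r3 -= 2·r0 → [0,0,-16,-1]
  r2 -= 0·r1 → [0,0,-4,0]
  r3 -= 0·r1 → [0,0,-16,-1]
  r3 -= 4·r2 → [0,0,0,-1]

L=[[1,0,0,0],[1,1,0,0],[0,0,1,0],[2,0,4,1]] U=[[-2,0,-1,-2],[0,-2,0,3],[0,0,-4,0],[0,0,0,-1]]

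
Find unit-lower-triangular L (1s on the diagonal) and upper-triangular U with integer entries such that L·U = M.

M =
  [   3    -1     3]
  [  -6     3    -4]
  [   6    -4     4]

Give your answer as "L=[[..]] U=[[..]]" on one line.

  r1 -= -2·r0 → [0,1,2]
  r2 -= 2·r0 → [0,-2,-2]
  r2 -= -2·r1 → [0,0,2]

L=[[1,0,0],[-2,1,0],[2,-2,1]] U=[[3,-1,3],[0,1,2],[0,0,2]]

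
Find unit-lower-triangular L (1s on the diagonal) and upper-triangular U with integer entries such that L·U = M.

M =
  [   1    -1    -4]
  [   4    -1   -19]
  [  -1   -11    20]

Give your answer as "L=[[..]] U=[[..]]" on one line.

L=[[1,0,0],[4,1,0],[-1,-4,1]] U=[[1,-1,-4],[0,3,-3],[0,0,4]]

  R1 -= 4·R0 → [0,3,-3]
  R2 -= -1·R0 → [0,-12,16]
  R2 -= -4·R1 → [0,0,4]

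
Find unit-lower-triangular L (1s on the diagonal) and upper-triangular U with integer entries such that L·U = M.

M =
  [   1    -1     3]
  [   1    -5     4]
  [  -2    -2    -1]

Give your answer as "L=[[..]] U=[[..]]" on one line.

L=[[1,0,0],[1,1,0],[-2,1,1]] U=[[1,-1,3],[0,-4,1],[0,0,4]]

  R1 -= 1·R0 → [0,-4,1]
  R2 -= -2·R0 → [0,-4,5]
  R2 -= 1·R1 → [0,0,4]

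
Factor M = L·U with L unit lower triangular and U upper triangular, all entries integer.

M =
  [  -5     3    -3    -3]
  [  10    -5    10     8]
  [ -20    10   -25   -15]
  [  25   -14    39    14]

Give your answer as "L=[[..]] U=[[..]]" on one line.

  R1 -= -2·R0 → [0,1,4,2]
  R2 -= 4·R0 → [0,-2,-13,-3]
  R3 -= -5·R0 → [0,1,24,-1]
  R2 -= -2·R1 → [0,0,-5,1]
  R3 -= 1·R1 → [0,0,20,-3]
  R3 -= -4·R2 → [0,0,0,1]

L=[[1,0,0,0],[-2,1,0,0],[4,-2,1,0],[-5,1,-4,1]] U=[[-5,3,-3,-3],[0,1,4,2],[0,0,-5,1],[0,0,0,1]]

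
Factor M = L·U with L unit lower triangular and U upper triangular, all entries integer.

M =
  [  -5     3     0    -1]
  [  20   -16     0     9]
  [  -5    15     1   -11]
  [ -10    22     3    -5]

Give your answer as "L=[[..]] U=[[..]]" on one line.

  row1 -= -4·row0 → [0,-4,0,5]
  row2 -= 1·row0 → [0,12,1,-10]
  row3 -= 2·row0 → [0,16,3,-3]
  row2 -= -3·row1 → [0,0,1,5]
  row3 -= -4·row1 → [0,0,3,17]
  row3 -= 3·row2 → [0,0,0,2]

L=[[1,0,0,0],[-4,1,0,0],[1,-3,1,0],[2,-4,3,1]] U=[[-5,3,0,-1],[0,-4,0,5],[0,0,1,5],[0,0,0,2]]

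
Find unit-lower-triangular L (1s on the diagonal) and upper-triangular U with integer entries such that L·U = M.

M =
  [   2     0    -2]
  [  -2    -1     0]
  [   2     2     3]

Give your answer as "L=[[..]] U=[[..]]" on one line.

L=[[1,0,0],[-1,1,0],[1,-2,1]] U=[[2,0,-2],[0,-1,-2],[0,0,1]]

  r1 -= -1·r0 → [0,-1,-2]
  r2 -= 1·r0 → [0,2,5]
  r2 -= -2·r1 → [0,0,1]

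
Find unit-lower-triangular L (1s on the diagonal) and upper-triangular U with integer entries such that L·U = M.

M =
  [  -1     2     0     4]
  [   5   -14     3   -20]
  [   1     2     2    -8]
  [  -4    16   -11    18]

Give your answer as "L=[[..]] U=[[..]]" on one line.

L=[[1,0,0,0],[-5,1,0,0],[-1,-1,1,0],[4,-2,-1,1]] U=[[-1,2,0,4],[0,-4,3,0],[0,0,5,-4],[0,0,0,-2]]

  row1 -= -5·row0 → [0,-4,3,0]
  row2 -= -1·row0 → [0,4,2,-4]
  row3 -= 4·row0 → [0,8,-11,2]
  row2 -= -1·row1 → [0,0,5,-4]
  row3 -= -2·row1 → [0,0,-5,2]
  row3 -= -1·row2 → [0,0,0,-2]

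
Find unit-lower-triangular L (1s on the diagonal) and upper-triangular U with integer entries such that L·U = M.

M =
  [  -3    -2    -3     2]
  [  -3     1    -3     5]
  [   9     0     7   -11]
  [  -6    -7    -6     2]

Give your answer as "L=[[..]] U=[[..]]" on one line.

  row1 -= 1·row0 → [0,3,0,3]
  row2 -= -3·row0 → [0,-6,-2,-5]
  row3 -= 2·row0 → [0,-3,0,-2]
  row2 -= -2·row1 → [0,0,-2,1]
  row3 -= -1·row1 → [0,0,0,1]
  row3 -= 0·row2 → [0,0,0,1]

L=[[1,0,0,0],[1,1,0,0],[-3,-2,1,0],[2,-1,0,1]] U=[[-3,-2,-3,2],[0,3,0,3],[0,0,-2,1],[0,0,0,1]]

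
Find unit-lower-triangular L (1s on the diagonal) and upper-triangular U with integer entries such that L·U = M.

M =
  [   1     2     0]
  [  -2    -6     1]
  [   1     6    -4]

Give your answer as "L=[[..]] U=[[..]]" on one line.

L=[[1,0,0],[-2,1,0],[1,-2,1]] U=[[1,2,0],[0,-2,1],[0,0,-2]]

  r1 -= -2·r0 → [0,-2,1]
  r2 -= 1·r0 → [0,4,-4]
  r2 -= -2·r1 → [0,0,-2]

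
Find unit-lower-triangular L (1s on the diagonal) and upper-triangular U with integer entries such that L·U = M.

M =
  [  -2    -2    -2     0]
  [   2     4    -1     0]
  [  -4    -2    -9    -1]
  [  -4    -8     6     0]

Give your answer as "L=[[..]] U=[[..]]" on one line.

  row1 -= -1·row0 → [0,2,-3,0]
  row2 -= 2·row0 → [0,2,-5,-1]
  row3 -= 2·row0 → [0,-4,10,0]
  row2 -= 1·row1 → [0,0,-2,-1]
  row3 -= -2·row1 → [0,0,4,0]
  row3 -= -2·row2 → [0,0,0,-2]

L=[[1,0,0,0],[-1,1,0,0],[2,1,1,0],[2,-2,-2,1]] U=[[-2,-2,-2,0],[0,2,-3,0],[0,0,-2,-1],[0,0,0,-2]]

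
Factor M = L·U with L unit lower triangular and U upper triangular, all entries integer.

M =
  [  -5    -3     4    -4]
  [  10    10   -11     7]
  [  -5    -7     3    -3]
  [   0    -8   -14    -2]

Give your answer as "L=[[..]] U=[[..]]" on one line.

  R1 -= -2·R0 → [0,4,-3,-1]
  R2 -= 1·R0 → [0,-4,-1,1]
  R3 -= 0·R0 → [0,-8,-14,-2]
  R2 -= -1·R1 → [0,0,-4,0]
  R3 -= -2·R1 → [0,0,-20,-4]
  R3 -= 5·R2 → [0,0,0,-4]

L=[[1,0,0,0],[-2,1,0,0],[1,-1,1,0],[0,-2,5,1]] U=[[-5,-3,4,-4],[0,4,-3,-1],[0,0,-4,0],[0,0,0,-4]]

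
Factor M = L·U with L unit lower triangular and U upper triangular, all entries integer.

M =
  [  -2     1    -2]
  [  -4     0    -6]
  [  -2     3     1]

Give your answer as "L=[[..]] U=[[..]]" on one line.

  row1 -= 2·row0 → [0,-2,-2]
  row2 -= 1·row0 → [0,2,3]
  row2 -= -1·row1 → [0,0,1]

L=[[1,0,0],[2,1,0],[1,-1,1]] U=[[-2,1,-2],[0,-2,-2],[0,0,1]]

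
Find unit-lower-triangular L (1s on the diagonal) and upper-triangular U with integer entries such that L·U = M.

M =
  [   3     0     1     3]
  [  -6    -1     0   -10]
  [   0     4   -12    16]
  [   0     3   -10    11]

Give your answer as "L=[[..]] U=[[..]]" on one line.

L=[[1,0,0,0],[-2,1,0,0],[0,-4,1,0],[0,-3,1,1]] U=[[3,0,1,3],[0,-1,2,-4],[0,0,-4,0],[0,0,0,-1]]

  r1 -= -2·r0 → [0,-1,2,-4]
  r2 -= 0·r0 → [0,4,-12,16]
  r3 -= 0·r0 → [0,3,-10,11]
  r2 -= -4·r1 → [0,0,-4,0]
  r3 -= -3·r1 → [0,0,-4,-1]
  r3 -= 1·r2 → [0,0,0,-1]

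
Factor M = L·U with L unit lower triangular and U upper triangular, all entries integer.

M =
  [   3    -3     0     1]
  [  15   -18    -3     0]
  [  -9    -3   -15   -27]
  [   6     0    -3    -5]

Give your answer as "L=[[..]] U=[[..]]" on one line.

L=[[1,0,0,0],[5,1,0,0],[-3,4,1,0],[2,-2,3,1]] U=[[3,-3,0,1],[0,-3,-3,-5],[0,0,-3,-4],[0,0,0,-5]]

  R1 -= 5·R0 → [0,-3,-3,-5]
  R2 -= -3·R0 → [0,-12,-15,-24]
  R3 -= 2·R0 → [0,6,-3,-7]
  R2 -= 4·R1 → [0,0,-3,-4]
  R3 -= -2·R1 → [0,0,-9,-17]
  R3 -= 3·R2 → [0,0,0,-5]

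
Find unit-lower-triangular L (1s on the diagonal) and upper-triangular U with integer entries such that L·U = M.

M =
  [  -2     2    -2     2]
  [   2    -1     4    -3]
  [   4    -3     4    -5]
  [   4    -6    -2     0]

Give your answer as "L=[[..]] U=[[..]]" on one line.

  R1 -= -1·R0 → [0,1,2,-1]
  R2 -= -2·R0 → [0,1,0,-1]
  R3 -= -2·R0 → [0,-2,-6,4]
  R2 -= 1·R1 → [0,0,-2,0]
  R3 -= -2·R1 → [0,0,-2,2]
  R3 -= 1·R2 → [0,0,0,2]

L=[[1,0,0,0],[-1,1,0,0],[-2,1,1,0],[-2,-2,1,1]] U=[[-2,2,-2,2],[0,1,2,-1],[0,0,-2,0],[0,0,0,2]]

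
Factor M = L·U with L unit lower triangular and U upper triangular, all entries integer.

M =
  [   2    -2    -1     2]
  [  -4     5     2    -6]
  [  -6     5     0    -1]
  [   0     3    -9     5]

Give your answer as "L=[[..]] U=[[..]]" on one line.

  row1 -= -2·row0 → [0,1,0,-2]
  row2 -= -3·row0 → [0,-1,-3,5]
  row3 -= 0·row0 → [0,3,-9,5]
  row2 -= -1·row1 → [0,0,-3,3]
  row3 -= 3·row1 → [0,0,-9,11]
  row3 -= 3·row2 → [0,0,0,2]

L=[[1,0,0,0],[-2,1,0,0],[-3,-1,1,0],[0,3,3,1]] U=[[2,-2,-1,2],[0,1,0,-2],[0,0,-3,3],[0,0,0,2]]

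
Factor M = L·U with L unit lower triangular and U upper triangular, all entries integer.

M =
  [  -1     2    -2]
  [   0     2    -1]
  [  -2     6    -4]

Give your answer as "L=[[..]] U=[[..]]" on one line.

L=[[1,0,0],[0,1,0],[2,1,1]] U=[[-1,2,-2],[0,2,-1],[0,0,1]]

  r1 -= 0·r0 → [0,2,-1]
  r2 -= 2·r0 → [0,2,0]
  r2 -= 1·r1 → [0,0,1]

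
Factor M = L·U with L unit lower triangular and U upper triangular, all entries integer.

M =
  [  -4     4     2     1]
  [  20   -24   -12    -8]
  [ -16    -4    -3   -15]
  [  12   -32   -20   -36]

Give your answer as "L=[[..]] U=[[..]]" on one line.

  R1 -= -5·R0 → [0,-4,-2,-3]
  R2 -= 4·R0 → [0,-20,-11,-19]
  R3 -= -3·R0 → [0,-20,-14,-33]
  R2 -= 5·R1 → [0,0,-1,-4]
  R3 -= 5·R1 → [0,0,-4,-18]
  R3 -= 4·R2 → [0,0,0,-2]

L=[[1,0,0,0],[-5,1,0,0],[4,5,1,0],[-3,5,4,1]] U=[[-4,4,2,1],[0,-4,-2,-3],[0,0,-1,-4],[0,0,0,-2]]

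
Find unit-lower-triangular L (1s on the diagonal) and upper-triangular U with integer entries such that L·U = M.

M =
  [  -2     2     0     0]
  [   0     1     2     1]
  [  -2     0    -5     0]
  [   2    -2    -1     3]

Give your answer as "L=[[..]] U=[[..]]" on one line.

  r1 -= 0·r0 → [0,1,2,1]
  r2 -= 1·r0 → [0,-2,-5,0]
  r3 -= -1·r0 → [0,0,-1,3]
  r2 -= -2·r1 → [0,0,-1,2]
  r3 -= 0·r1 → [0,0,-1,3]
  r3 -= 1·r2 → [0,0,0,1]

L=[[1,0,0,0],[0,1,0,0],[1,-2,1,0],[-1,0,1,1]] U=[[-2,2,0,0],[0,1,2,1],[0,0,-1,2],[0,0,0,1]]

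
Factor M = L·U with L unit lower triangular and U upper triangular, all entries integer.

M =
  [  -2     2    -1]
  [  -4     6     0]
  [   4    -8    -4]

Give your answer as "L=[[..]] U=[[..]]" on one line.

L=[[1,0,0],[2,1,0],[-2,-2,1]] U=[[-2,2,-1],[0,2,2],[0,0,-2]]

  r1 -= 2·r0 → [0,2,2]
  r2 -= -2·r0 → [0,-4,-6]
  r2 -= -2·r1 → [0,0,-2]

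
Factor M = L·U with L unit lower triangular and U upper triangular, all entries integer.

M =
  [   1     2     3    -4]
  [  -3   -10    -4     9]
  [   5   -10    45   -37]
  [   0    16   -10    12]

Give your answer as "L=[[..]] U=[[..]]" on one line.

L=[[1,0,0,0],[-3,1,0,0],[5,5,1,0],[0,-4,2,1]] U=[[1,2,3,-4],[0,-4,5,-3],[0,0,5,-2],[0,0,0,4]]

  R1 -= -3·R0 → [0,-4,5,-3]
  R2 -= 5·R0 → [0,-20,30,-17]
  R3 -= 0·R0 → [0,16,-10,12]
  R2 -= 5·R1 → [0,0,5,-2]
  R3 -= -4·R1 → [0,0,10,0]
  R3 -= 2·R2 → [0,0,0,4]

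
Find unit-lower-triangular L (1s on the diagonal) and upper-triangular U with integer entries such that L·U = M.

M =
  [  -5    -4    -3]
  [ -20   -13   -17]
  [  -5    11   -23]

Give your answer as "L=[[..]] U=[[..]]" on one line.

  R1 -= 4·R0 → [0,3,-5]
  R2 -= 1·R0 → [0,15,-20]
  R2 -= 5·R1 → [0,0,5]

L=[[1,0,0],[4,1,0],[1,5,1]] U=[[-5,-4,-3],[0,3,-5],[0,0,5]]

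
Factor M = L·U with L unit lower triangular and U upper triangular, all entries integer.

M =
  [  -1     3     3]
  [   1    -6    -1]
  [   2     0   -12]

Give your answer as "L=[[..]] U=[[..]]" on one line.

L=[[1,0,0],[-1,1,0],[-2,-2,1]] U=[[-1,3,3],[0,-3,2],[0,0,-2]]

  R1 -= -1·R0 → [0,-3,2]
  R2 -= -2·R0 → [0,6,-6]
  R2 -= -2·R1 → [0,0,-2]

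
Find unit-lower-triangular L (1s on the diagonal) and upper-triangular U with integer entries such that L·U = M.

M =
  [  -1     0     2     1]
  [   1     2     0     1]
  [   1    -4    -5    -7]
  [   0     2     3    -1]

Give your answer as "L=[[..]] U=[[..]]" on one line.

  R1 -= -1·R0 → [0,2,2,2]
  R2 -= -1·R0 → [0,-4,-3,-6]
  R3 -= 0·R0 → [0,2,3,-1]
  R2 -= -2·R1 → [0,0,1,-2]
  R3 -= 1·R1 → [0,0,1,-3]
  R3 -= 1·R2 → [0,0,0,-1]

L=[[1,0,0,0],[-1,1,0,0],[-1,-2,1,0],[0,1,1,1]] U=[[-1,0,2,1],[0,2,2,2],[0,0,1,-2],[0,0,0,-1]]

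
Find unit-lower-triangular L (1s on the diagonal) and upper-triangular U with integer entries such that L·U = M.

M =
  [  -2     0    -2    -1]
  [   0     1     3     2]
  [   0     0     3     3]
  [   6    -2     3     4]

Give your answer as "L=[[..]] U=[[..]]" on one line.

L=[[1,0,0,0],[0,1,0,0],[0,0,1,0],[-3,-2,1,1]] U=[[-2,0,-2,-1],[0,1,3,2],[0,0,3,3],[0,0,0,2]]

  R1 -= 0·R0 → [0,1,3,2]
  R2 -= 0·R0 → [0,0,3,3]
  R3 -= -3·R0 → [0,-2,-3,1]
  R2 -= 0·R1 → [0,0,3,3]
  R3 -= -2·R1 → [0,0,3,5]
  R3 -= 1·R2 → [0,0,0,2]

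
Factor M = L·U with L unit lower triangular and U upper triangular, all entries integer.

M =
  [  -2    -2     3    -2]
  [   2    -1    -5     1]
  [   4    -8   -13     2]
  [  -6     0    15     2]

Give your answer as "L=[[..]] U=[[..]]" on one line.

L=[[1,0,0,0],[-1,1,0,0],[-2,4,1,0],[3,-2,2,1]] U=[[-2,-2,3,-2],[0,-3,-2,-1],[0,0,1,2],[0,0,0,2]]

  R1 -= -1·R0 → [0,-3,-2,-1]
  R2 -= -2·R0 → [0,-12,-7,-2]
  R3 -= 3·R0 → [0,6,6,8]
  R2 -= 4·R1 → [0,0,1,2]
  R3 -= -2·R1 → [0,0,2,6]
  R3 -= 2·R2 → [0,0,0,2]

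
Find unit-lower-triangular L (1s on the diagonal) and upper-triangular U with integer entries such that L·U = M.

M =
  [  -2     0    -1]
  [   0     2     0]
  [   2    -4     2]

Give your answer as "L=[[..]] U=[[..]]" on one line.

  R1 -= 0·R0 → [0,2,0]
  R2 -= -1·R0 → [0,-4,1]
  R2 -= -2·R1 → [0,0,1]

L=[[1,0,0],[0,1,0],[-1,-2,1]] U=[[-2,0,-1],[0,2,0],[0,0,1]]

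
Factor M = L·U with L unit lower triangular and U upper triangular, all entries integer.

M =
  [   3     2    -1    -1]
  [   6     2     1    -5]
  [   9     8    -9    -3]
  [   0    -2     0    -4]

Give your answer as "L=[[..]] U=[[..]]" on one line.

L=[[1,0,0,0],[2,1,0,0],[3,-1,1,0],[0,1,1,1]] U=[[3,2,-1,-1],[0,-2,3,-3],[0,0,-3,-3],[0,0,0,2]]

  R1 -= 2·R0 → [0,-2,3,-3]
  R2 -= 3·R0 → [0,2,-6,0]
  R3 -= 0·R0 → [0,-2,0,-4]
  R2 -= -1·R1 → [0,0,-3,-3]
  R3 -= 1·R1 → [0,0,-3,-1]
  R3 -= 1·R2 → [0,0,0,2]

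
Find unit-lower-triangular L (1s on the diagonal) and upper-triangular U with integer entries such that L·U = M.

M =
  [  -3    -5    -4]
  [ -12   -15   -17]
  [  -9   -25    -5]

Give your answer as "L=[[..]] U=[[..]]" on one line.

  row1 -= 4·row0 → [0,5,-1]
  row2 -= 3·row0 → [0,-10,7]
  row2 -= -2·row1 → [0,0,5]

L=[[1,0,0],[4,1,0],[3,-2,1]] U=[[-3,-5,-4],[0,5,-1],[0,0,5]]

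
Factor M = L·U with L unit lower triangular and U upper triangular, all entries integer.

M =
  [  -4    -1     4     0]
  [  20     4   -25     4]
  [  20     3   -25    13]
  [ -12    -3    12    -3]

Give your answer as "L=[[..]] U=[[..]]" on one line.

  r1 -= -5·r0 → [0,-1,-5,4]
  r2 -= -5·r0 → [0,-2,-5,13]
  r3 -= 3·r0 → [0,0,0,-3]
  r2 -= 2·r1 → [0,0,5,5]
  r3 -= 0·r1 → [0,0,0,-3]
  r3 -= 0·r2 → [0,0,0,-3]

L=[[1,0,0,0],[-5,1,0,0],[-5,2,1,0],[3,0,0,1]] U=[[-4,-1,4,0],[0,-1,-5,4],[0,0,5,5],[0,0,0,-3]]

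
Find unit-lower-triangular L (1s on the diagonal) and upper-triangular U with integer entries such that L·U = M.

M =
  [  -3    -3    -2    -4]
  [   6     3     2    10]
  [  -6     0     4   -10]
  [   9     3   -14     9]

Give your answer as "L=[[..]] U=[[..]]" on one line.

L=[[1,0,0,0],[-2,1,0,0],[2,-2,1,0],[-3,2,-4,1]] U=[[-3,-3,-2,-4],[0,-3,-2,2],[0,0,4,2],[0,0,0,1]]

  row1 -= -2·row0 → [0,-3,-2,2]
  row2 -= 2·row0 → [0,6,8,-2]
  row3 -= -3·row0 → [0,-6,-20,-3]
  row2 -= -2·row1 → [0,0,4,2]
  row3 -= 2·row1 → [0,0,-16,-7]
  row3 -= -4·row2 → [0,0,0,1]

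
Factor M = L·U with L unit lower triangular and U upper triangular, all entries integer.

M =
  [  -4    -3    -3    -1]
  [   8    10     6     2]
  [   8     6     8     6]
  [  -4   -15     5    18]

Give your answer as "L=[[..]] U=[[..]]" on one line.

L=[[1,0,0,0],[-2,1,0,0],[-2,0,1,0],[1,-3,4,1]] U=[[-4,-3,-3,-1],[0,4,0,0],[0,0,2,4],[0,0,0,3]]

  r1 -= -2·r0 → [0,4,0,0]
  r2 -= -2·r0 → [0,0,2,4]
  r3 -= 1·r0 → [0,-12,8,19]
  r2 -= 0·r1 → [0,0,2,4]
  r3 -= -3·r1 → [0,0,8,19]
  r3 -= 4·r2 → [0,0,0,3]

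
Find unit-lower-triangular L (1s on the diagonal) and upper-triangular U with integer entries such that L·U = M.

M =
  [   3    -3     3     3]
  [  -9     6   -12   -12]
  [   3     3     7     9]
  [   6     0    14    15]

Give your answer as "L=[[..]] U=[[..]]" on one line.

L=[[1,0,0,0],[-3,1,0,0],[1,-2,1,0],[2,-2,-1,1]] U=[[3,-3,3,3],[0,-3,-3,-3],[0,0,-2,0],[0,0,0,3]]

  row1 -= -3·row0 → [0,-3,-3,-3]
  row2 -= 1·row0 → [0,6,4,6]
  row3 -= 2·row0 → [0,6,8,9]
  row2 -= -2·row1 → [0,0,-2,0]
  row3 -= -2·row1 → [0,0,2,3]
  row3 -= -1·row2 → [0,0,0,3]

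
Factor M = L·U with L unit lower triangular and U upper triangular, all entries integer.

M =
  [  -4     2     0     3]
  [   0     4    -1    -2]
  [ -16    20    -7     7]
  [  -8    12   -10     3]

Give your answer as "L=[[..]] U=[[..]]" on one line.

L=[[1,0,0,0],[0,1,0,0],[4,3,1,0],[2,2,2,1]] U=[[-4,2,0,3],[0,4,-1,-2],[0,0,-4,1],[0,0,0,-1]]

  row1 -= 0·row0 → [0,4,-1,-2]
  row2 -= 4·row0 → [0,12,-7,-5]
  row3 -= 2·row0 → [0,8,-10,-3]
  row2 -= 3·row1 → [0,0,-4,1]
  row3 -= 2·row1 → [0,0,-8,1]
  row3 -= 2·row2 → [0,0,0,-1]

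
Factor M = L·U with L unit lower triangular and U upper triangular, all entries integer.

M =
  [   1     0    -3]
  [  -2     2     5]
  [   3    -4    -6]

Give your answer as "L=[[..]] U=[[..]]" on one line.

L=[[1,0,0],[-2,1,0],[3,-2,1]] U=[[1,0,-3],[0,2,-1],[0,0,1]]

  row1 -= -2·row0 → [0,2,-1]
  row2 -= 3·row0 → [0,-4,3]
  row2 -= -2·row1 → [0,0,1]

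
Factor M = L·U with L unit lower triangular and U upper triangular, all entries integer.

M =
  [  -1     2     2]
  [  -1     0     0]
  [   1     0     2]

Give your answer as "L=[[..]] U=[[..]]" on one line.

  R1 -= 1·R0 → [0,-2,-2]
  R2 -= -1·R0 → [0,2,4]
  R2 -= -1·R1 → [0,0,2]

L=[[1,0,0],[1,1,0],[-1,-1,1]] U=[[-1,2,2],[0,-2,-2],[0,0,2]]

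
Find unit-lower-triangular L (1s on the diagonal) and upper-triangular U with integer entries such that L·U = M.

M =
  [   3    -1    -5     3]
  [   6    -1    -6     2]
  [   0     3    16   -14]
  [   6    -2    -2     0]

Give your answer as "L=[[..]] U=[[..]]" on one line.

L=[[1,0,0,0],[2,1,0,0],[0,3,1,0],[2,0,2,1]] U=[[3,-1,-5,3],[0,1,4,-4],[0,0,4,-2],[0,0,0,-2]]

  R1 -= 2·R0 → [0,1,4,-4]
  R2 -= 0·R0 → [0,3,16,-14]
  R3 -= 2·R0 → [0,0,8,-6]
  R2 -= 3·R1 → [0,0,4,-2]
  R3 -= 0·R1 → [0,0,8,-6]
  R3 -= 2·R2 → [0,0,0,-2]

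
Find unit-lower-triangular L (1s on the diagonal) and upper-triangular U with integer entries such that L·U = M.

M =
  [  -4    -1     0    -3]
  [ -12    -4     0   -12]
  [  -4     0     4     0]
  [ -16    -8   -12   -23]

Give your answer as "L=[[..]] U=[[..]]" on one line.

L=[[1,0,0,0],[3,1,0,0],[1,-1,1,0],[4,4,-3,1]] U=[[-4,-1,0,-3],[0,-1,0,-3],[0,0,4,0],[0,0,0,1]]

  row1 -= 3·row0 → [0,-1,0,-3]
  row2 -= 1·row0 → [0,1,4,3]
  row3 -= 4·row0 → [0,-4,-12,-11]
  row2 -= -1·row1 → [0,0,4,0]
  row3 -= 4·row1 → [0,0,-12,1]
  row3 -= -3·row2 → [0,0,0,1]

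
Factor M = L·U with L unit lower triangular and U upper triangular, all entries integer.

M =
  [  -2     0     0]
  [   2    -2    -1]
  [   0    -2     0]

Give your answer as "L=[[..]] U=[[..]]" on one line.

  R1 -= -1·R0 → [0,-2,-1]
  R2 -= 0·R0 → [0,-2,0]
  R2 -= 1·R1 → [0,0,1]

L=[[1,0,0],[-1,1,0],[0,1,1]] U=[[-2,0,0],[0,-2,-1],[0,0,1]]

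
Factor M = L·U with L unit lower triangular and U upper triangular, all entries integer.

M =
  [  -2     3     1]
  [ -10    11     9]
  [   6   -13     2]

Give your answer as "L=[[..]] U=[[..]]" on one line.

  r1 -= 5·r0 → [0,-4,4]
  r2 -= -3·r0 → [0,-4,5]
  r2 -= 1·r1 → [0,0,1]

L=[[1,0,0],[5,1,0],[-3,1,1]] U=[[-2,3,1],[0,-4,4],[0,0,1]]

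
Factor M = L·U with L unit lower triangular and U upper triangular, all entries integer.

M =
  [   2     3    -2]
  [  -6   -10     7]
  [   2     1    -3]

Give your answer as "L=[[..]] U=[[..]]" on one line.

  r1 -= -3·r0 → [0,-1,1]
  r2 -= 1·r0 → [0,-2,-1]
  r2 -= 2·r1 → [0,0,-3]

L=[[1,0,0],[-3,1,0],[1,2,1]] U=[[2,3,-2],[0,-1,1],[0,0,-3]]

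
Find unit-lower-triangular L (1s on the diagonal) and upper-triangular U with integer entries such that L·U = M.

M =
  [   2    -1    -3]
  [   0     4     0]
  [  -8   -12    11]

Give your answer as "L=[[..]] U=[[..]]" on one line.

  r1 -= 0·r0 → [0,4,0]
  r2 -= -4·r0 → [0,-16,-1]
  r2 -= -4·r1 → [0,0,-1]

L=[[1,0,0],[0,1,0],[-4,-4,1]] U=[[2,-1,-3],[0,4,0],[0,0,-1]]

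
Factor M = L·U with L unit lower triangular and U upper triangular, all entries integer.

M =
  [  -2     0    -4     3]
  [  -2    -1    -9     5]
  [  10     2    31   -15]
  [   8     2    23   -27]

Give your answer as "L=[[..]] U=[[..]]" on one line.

L=[[1,0,0,0],[1,1,0,0],[-5,-2,1,0],[-4,-2,-3,1]] U=[[-2,0,-4,3],[0,-1,-5,2],[0,0,1,4],[0,0,0,1]]

  R1 -= 1·R0 → [0,-1,-5,2]
  R2 -= -5·R0 → [0,2,11,0]
  R3 -= -4·R0 → [0,2,7,-15]
  R2 -= -2·R1 → [0,0,1,4]
  R3 -= -2·R1 → [0,0,-3,-11]
  R3 -= -3·R2 → [0,0,0,1]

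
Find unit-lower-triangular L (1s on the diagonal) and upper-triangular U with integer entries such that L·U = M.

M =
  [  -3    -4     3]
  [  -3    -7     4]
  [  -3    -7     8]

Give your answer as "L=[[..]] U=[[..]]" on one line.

L=[[1,0,0],[1,1,0],[1,1,1]] U=[[-3,-4,3],[0,-3,1],[0,0,4]]

  R1 -= 1·R0 → [0,-3,1]
  R2 -= 1·R0 → [0,-3,5]
  R2 -= 1·R1 → [0,0,4]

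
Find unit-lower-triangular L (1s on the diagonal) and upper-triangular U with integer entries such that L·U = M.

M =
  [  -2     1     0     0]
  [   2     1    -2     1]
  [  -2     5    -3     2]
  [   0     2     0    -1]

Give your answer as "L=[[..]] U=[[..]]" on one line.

  r1 -= -1·r0 → [0,2,-2,1]
  r2 -= 1·r0 → [0,4,-3,2]
  r3 -= 0·r0 → [0,2,0,-1]
  r2 -= 2·r1 → [0,0,1,0]
  r3 -= 1·r1 → [0,0,2,-2]
  r3 -= 2·r2 → [0,0,0,-2]

L=[[1,0,0,0],[-1,1,0,0],[1,2,1,0],[0,1,2,1]] U=[[-2,1,0,0],[0,2,-2,1],[0,0,1,0],[0,0,0,-2]]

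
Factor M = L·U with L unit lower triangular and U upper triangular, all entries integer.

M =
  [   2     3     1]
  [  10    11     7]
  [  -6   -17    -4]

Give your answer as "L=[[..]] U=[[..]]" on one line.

L=[[1,0,0],[5,1,0],[-3,2,1]] U=[[2,3,1],[0,-4,2],[0,0,-5]]

  r1 -= 5·r0 → [0,-4,2]
  r2 -= -3·r0 → [0,-8,-1]
  r2 -= 2·r1 → [0,0,-5]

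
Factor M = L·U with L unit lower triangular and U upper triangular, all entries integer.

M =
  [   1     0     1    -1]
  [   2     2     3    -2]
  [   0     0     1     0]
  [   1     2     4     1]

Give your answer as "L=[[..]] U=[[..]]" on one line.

L=[[1,0,0,0],[2,1,0,0],[0,0,1,0],[1,1,2,1]] U=[[1,0,1,-1],[0,2,1,0],[0,0,1,0],[0,0,0,2]]

  r1 -= 2·r0 → [0,2,1,0]
  r2 -= 0·r0 → [0,0,1,0]
  r3 -= 1·r0 → [0,2,3,2]
  r2 -= 0·r1 → [0,0,1,0]
  r3 -= 1·r1 → [0,0,2,2]
  r3 -= 2·r2 → [0,0,0,2]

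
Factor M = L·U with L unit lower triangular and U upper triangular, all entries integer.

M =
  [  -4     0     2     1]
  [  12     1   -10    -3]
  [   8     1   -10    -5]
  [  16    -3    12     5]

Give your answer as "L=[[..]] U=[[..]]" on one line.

  R1 -= -3·R0 → [0,1,-4,0]
  R2 -= -2·R0 → [0,1,-6,-3]
  R3 -= -4·R0 → [0,-3,20,9]
  R2 -= 1·R1 → [0,0,-2,-3]
  R3 -= -3·R1 → [0,0,8,9]
  R3 -= -4·R2 → [0,0,0,-3]

L=[[1,0,0,0],[-3,1,0,0],[-2,1,1,0],[-4,-3,-4,1]] U=[[-4,0,2,1],[0,1,-4,0],[0,0,-2,-3],[0,0,0,-3]]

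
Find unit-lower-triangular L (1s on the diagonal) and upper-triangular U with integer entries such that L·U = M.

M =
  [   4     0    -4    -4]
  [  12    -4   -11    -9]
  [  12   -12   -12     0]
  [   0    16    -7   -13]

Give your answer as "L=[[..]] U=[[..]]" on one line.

L=[[1,0,0,0],[3,1,0,0],[3,3,1,0],[0,-4,1,1]] U=[[4,0,-4,-4],[0,-4,1,3],[0,0,-3,3],[0,0,0,-4]]

  row1 -= 3·row0 → [0,-4,1,3]
  row2 -= 3·row0 → [0,-12,0,12]
  row3 -= 0·row0 → [0,16,-7,-13]
  row2 -= 3·row1 → [0,0,-3,3]
  row3 -= -4·row1 → [0,0,-3,-1]
  row3 -= 1·row2 → [0,0,0,-4]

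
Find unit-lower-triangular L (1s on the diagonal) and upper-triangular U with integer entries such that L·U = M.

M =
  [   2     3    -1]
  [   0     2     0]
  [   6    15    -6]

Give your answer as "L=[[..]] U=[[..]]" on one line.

L=[[1,0,0],[0,1,0],[3,3,1]] U=[[2,3,-1],[0,2,0],[0,0,-3]]

  r1 -= 0·r0 → [0,2,0]
  r2 -= 3·r0 → [0,6,-3]
  r2 -= 3·r1 → [0,0,-3]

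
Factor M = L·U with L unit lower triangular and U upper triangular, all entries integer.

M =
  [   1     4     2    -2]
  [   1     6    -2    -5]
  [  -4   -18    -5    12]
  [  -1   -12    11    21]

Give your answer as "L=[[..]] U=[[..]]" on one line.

L=[[1,0,0,0],[1,1,0,0],[-4,-1,1,0],[-1,-4,3,1]] U=[[1,4,2,-2],[0,2,-4,-3],[0,0,-1,1],[0,0,0,4]]

  row1 -= 1·row0 → [0,2,-4,-3]
  row2 -= -4·row0 → [0,-2,3,4]
  row3 -= -1·row0 → [0,-8,13,19]
  row2 -= -1·row1 → [0,0,-1,1]
  row3 -= -4·row1 → [0,0,-3,7]
  row3 -= 3·row2 → [0,0,0,4]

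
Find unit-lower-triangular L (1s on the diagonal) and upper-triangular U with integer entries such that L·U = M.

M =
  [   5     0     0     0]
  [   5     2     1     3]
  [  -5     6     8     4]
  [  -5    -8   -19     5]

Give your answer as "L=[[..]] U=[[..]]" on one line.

L=[[1,0,0,0],[1,1,0,0],[-1,3,1,0],[-1,-4,-3,1]] U=[[5,0,0,0],[0,2,1,3],[0,0,5,-5],[0,0,0,2]]

  row1 -= 1·row0 → [0,2,1,3]
  row2 -= -1·row0 → [0,6,8,4]
  row3 -= -1·row0 → [0,-8,-19,5]
  row2 -= 3·row1 → [0,0,5,-5]
  row3 -= -4·row1 → [0,0,-15,17]
  row3 -= -3·row2 → [0,0,0,2]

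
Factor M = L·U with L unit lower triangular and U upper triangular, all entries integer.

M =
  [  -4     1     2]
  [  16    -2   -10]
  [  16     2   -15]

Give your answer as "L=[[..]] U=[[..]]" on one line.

  R1 -= -4·R0 → [0,2,-2]
  R2 -= -4·R0 → [0,6,-7]
  R2 -= 3·R1 → [0,0,-1]

L=[[1,0,0],[-4,1,0],[-4,3,1]] U=[[-4,1,2],[0,2,-2],[0,0,-1]]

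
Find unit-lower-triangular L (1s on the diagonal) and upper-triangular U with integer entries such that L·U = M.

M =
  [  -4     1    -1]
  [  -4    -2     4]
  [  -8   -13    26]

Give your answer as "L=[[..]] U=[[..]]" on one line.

L=[[1,0,0],[1,1,0],[2,5,1]] U=[[-4,1,-1],[0,-3,5],[0,0,3]]

  row1 -= 1·row0 → [0,-3,5]
  row2 -= 2·row0 → [0,-15,28]
  row2 -= 5·row1 → [0,0,3]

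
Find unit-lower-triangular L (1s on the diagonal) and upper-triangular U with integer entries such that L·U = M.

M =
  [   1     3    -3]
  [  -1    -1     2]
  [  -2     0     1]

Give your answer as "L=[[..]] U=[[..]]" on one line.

  r1 -= -1·r0 → [0,2,-1]
  r2 -= -2·r0 → [0,6,-5]
  r2 -= 3·r1 → [0,0,-2]

L=[[1,0,0],[-1,1,0],[-2,3,1]] U=[[1,3,-3],[0,2,-1],[0,0,-2]]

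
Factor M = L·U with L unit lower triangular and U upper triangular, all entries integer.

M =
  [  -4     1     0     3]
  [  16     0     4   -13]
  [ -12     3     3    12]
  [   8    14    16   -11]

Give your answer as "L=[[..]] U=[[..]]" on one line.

L=[[1,0,0,0],[-4,1,0,0],[3,0,1,0],[-2,4,0,1]] U=[[-4,1,0,3],[0,4,4,-1],[0,0,3,3],[0,0,0,-1]]

  row1 -= -4·row0 → [0,4,4,-1]
  row2 -= 3·row0 → [0,0,3,3]
  row3 -= -2·row0 → [0,16,16,-5]
  row2 -= 0·row1 → [0,0,3,3]
  row3 -= 4·row1 → [0,0,0,-1]
  row3 -= 0·row2 → [0,0,0,-1]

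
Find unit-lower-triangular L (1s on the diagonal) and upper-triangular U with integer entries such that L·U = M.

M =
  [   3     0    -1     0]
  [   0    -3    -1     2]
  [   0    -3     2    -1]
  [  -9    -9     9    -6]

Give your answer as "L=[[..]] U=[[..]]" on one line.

L=[[1,0,0,0],[0,1,0,0],[0,1,1,0],[-3,3,3,1]] U=[[3,0,-1,0],[0,-3,-1,2],[0,0,3,-3],[0,0,0,-3]]

  row1 -= 0·row0 → [0,-3,-1,2]
  row2 -= 0·row0 → [0,-3,2,-1]
  row3 -= -3·row0 → [0,-9,6,-6]
  row2 -= 1·row1 → [0,0,3,-3]
  row3 -= 3·row1 → [0,0,9,-12]
  row3 -= 3·row2 → [0,0,0,-3]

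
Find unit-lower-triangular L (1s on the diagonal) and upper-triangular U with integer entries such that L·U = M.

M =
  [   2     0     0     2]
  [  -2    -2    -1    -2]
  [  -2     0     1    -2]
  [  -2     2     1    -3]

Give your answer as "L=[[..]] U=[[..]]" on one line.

  row1 -= -1·row0 → [0,-2,-1,0]
  row2 -= -1·row0 → [0,0,1,0]
  row3 -= -1·row0 → [0,2,1,-1]
  row2 -= 0·row1 → [0,0,1,0]
  row3 -= -1·row1 → [0,0,0,-1]
  row3 -= 0·row2 → [0,0,0,-1]

L=[[1,0,0,0],[-1,1,0,0],[-1,0,1,0],[-1,-1,0,1]] U=[[2,0,0,2],[0,-2,-1,0],[0,0,1,0],[0,0,0,-1]]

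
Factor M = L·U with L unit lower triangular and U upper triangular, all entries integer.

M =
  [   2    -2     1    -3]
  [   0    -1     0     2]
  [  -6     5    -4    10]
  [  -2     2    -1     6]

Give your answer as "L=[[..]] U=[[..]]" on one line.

  row1 -= 0·row0 → [0,-1,0,2]
  row2 -= -3·row0 → [0,-1,-1,1]
  row3 -= -1·row0 → [0,0,0,3]
  row2 -= 1·row1 → [0,0,-1,-1]
  row3 -= 0·row1 → [0,0,0,3]
  row3 -= 0·row2 → [0,0,0,3]

L=[[1,0,0,0],[0,1,0,0],[-3,1,1,0],[-1,0,0,1]] U=[[2,-2,1,-3],[0,-1,0,2],[0,0,-1,-1],[0,0,0,3]]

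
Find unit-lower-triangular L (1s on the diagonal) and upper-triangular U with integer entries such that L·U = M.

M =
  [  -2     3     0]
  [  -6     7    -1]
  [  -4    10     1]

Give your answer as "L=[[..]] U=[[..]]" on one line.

  R1 -= 3·R0 → [0,-2,-1]
  R2 -= 2·R0 → [0,4,1]
  R2 -= -2·R1 → [0,0,-1]

L=[[1,0,0],[3,1,0],[2,-2,1]] U=[[-2,3,0],[0,-2,-1],[0,0,-1]]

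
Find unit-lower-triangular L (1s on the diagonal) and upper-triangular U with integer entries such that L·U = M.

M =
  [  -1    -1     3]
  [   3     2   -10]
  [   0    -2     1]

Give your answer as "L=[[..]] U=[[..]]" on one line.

  row1 -= -3·row0 → [0,-1,-1]
  row2 -= 0·row0 → [0,-2,1]
  row2 -= 2·row1 → [0,0,3]

L=[[1,0,0],[-3,1,0],[0,2,1]] U=[[-1,-1,3],[0,-1,-1],[0,0,3]]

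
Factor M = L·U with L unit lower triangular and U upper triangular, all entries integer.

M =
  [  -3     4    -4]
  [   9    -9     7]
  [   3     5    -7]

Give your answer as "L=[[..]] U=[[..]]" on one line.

  r1 -= -3·r0 → [0,3,-5]
  r2 -= -1·r0 → [0,9,-11]
  r2 -= 3·r1 → [0,0,4]

L=[[1,0,0],[-3,1,0],[-1,3,1]] U=[[-3,4,-4],[0,3,-5],[0,0,4]]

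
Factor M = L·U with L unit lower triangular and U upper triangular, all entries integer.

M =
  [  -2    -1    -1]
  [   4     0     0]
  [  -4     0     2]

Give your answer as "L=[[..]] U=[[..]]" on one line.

L=[[1,0,0],[-2,1,0],[2,-1,1]] U=[[-2,-1,-1],[0,-2,-2],[0,0,2]]

  R1 -= -2·R0 → [0,-2,-2]
  R2 -= 2·R0 → [0,2,4]
  R2 -= -1·R1 → [0,0,2]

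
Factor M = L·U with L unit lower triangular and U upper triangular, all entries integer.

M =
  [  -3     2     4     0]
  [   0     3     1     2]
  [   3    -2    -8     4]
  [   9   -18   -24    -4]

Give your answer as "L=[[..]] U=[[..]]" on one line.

  row1 -= 0·row0 → [0,3,1,2]
  row2 -= -1·row0 → [0,0,-4,4]
  row3 -= -3·row0 → [0,-12,-12,-4]
  row2 -= 0·row1 → [0,0,-4,4]
  row3 -= -4·row1 → [0,0,-8,4]
  row3 -= 2·row2 → [0,0,0,-4]

L=[[1,0,0,0],[0,1,0,0],[-1,0,1,0],[-3,-4,2,1]] U=[[-3,2,4,0],[0,3,1,2],[0,0,-4,4],[0,0,0,-4]]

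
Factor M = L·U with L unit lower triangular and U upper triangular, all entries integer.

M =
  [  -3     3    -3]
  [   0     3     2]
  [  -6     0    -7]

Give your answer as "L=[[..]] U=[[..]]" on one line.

L=[[1,0,0],[0,1,0],[2,-2,1]] U=[[-3,3,-3],[0,3,2],[0,0,3]]

  row1 -= 0·row0 → [0,3,2]
  row2 -= 2·row0 → [0,-6,-1]
  row2 -= -2·row1 → [0,0,3]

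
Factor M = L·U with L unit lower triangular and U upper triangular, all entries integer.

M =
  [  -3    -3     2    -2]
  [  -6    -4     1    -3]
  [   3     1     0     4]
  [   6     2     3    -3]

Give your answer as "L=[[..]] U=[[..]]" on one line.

  r1 -= 2·r0 → [0,2,-3,1]
  r2 -= -1·r0 → [0,-2,2,2]
  r3 -= -2·r0 → [0,-4,7,-7]
  r2 -= -1·r1 → [0,0,-1,3]
  r3 -= -2·r1 → [0,0,1,-5]
  r3 -= -1·r2 → [0,0,0,-2]

L=[[1,0,0,0],[2,1,0,0],[-1,-1,1,0],[-2,-2,-1,1]] U=[[-3,-3,2,-2],[0,2,-3,1],[0,0,-1,3],[0,0,0,-2]]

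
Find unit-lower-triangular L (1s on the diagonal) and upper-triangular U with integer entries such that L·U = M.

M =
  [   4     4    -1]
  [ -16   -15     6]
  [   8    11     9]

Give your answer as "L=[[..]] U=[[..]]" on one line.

  r1 -= -4·r0 → [0,1,2]
  r2 -= 2·r0 → [0,3,11]
  r2 -= 3·r1 → [0,0,5]

L=[[1,0,0],[-4,1,0],[2,3,1]] U=[[4,4,-1],[0,1,2],[0,0,5]]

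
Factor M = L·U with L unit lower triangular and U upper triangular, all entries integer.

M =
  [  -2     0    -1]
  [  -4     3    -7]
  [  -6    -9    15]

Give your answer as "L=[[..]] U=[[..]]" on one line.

  R1 -= 2·R0 → [0,3,-5]
  R2 -= 3·R0 → [0,-9,18]
  R2 -= -3·R1 → [0,0,3]

L=[[1,0,0],[2,1,0],[3,-3,1]] U=[[-2,0,-1],[0,3,-5],[0,0,3]]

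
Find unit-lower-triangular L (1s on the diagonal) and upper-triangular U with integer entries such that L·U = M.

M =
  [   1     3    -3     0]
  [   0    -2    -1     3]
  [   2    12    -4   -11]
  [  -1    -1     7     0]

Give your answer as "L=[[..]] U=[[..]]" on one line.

L=[[1,0,0,0],[0,1,0,0],[2,-3,1,0],[-1,-1,-3,1]] U=[[1,3,-3,0],[0,-2,-1,3],[0,0,-1,-2],[0,0,0,-3]]

  row1 -= 0·row0 → [0,-2,-1,3]
  row2 -= 2·row0 → [0,6,2,-11]
  row3 -= -1·row0 → [0,2,4,0]
  row2 -= -3·row1 → [0,0,-1,-2]
  row3 -= -1·row1 → [0,0,3,3]
  row3 -= -3·row2 → [0,0,0,-3]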